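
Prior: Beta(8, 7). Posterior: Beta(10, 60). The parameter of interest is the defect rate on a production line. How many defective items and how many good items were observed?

2 defective items and 53 good items

Beta is conjugate to the binomial likelihood: posterior = Beta(a+s, b+f).
So s = 10 − 8 = 2 and f = 60 − 7 = 53.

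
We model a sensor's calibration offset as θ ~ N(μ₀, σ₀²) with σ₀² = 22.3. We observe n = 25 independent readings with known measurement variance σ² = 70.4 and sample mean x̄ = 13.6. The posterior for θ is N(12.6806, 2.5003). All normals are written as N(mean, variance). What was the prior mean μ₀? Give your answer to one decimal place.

With known observation variance, the Normal–Normal posterior has precision τ_n = τ₀ + n/σ² and mean μ_n = (τ₀μ₀ + (n/σ²)x̄)/τ_n.
Here τ₀ = 1/22.3 = 0.044843 and τ_data = 25/70.4 = 0.355114, so τ_n = 0.399957.
Rearranging for μ₀: μ₀ = (μ_n·τ_n − τ_data·x̄)/τ₀ = (12.6806·0.399957 − 0.355114·13.6) / 0.044843 = 0.242144/0.044843 ≈ 5.4.

μ₀ = 5.4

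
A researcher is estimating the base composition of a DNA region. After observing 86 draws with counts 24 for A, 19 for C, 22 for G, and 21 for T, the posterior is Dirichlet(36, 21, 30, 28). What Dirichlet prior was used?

For a Dirichlet(α) prior with multinomial counts c, the posterior is Dirichlet(α + c) componentwise.
Subtract each count from the matching posterior parameter: 36−24=12, 21−19=2, 30−22=8, 28−21=7.

Dirichlet(12, 2, 8, 7)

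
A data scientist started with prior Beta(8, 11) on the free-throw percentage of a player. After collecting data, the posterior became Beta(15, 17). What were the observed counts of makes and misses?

A Beta(a, b) prior with s successes and f failures in binomial data gives a Beta(a+s, b+f) posterior.
Match parameters: s=15−8=7, f=17−11=6.

7 makes and 6 misses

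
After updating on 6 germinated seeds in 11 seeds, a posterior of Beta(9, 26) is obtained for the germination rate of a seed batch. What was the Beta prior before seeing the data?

Under Beta–binomial conjugacy the posterior parameters are (a+s, b+f).
Subtract the data counts: 9−6=3, 26−5=21.

Beta(3, 21)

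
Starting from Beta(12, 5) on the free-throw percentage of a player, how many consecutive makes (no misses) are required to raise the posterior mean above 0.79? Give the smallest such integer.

k = 7

After k makes and 0 misses the posterior is Beta(12+k, 5), with mean (12+k)/(12+5+k).
Set (12+k)/(17+k) > 0.79 and solve: k > (0.79·17 − 12)/(1 − 0.79) = 6.810.
The smallest integer exceeding 6.810 is 7.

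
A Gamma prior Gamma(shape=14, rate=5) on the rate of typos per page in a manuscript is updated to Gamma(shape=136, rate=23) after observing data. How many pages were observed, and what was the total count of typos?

A Gamma(α, β) prior (rate parametrization) on a Poisson rate with n observations summing to S gives posterior Gamma(α+S, β+n).
Matching: Σxᵢ = 136 − 14 = 122 and n = 23 − 5 = 18.

n = 18 pages with total 122 typos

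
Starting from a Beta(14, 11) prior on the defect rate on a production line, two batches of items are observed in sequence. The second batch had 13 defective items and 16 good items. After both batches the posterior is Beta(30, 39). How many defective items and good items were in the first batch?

3 defective items and 12 good items

Sequential conjugate updates are equivalent to a single update on the pooled data, so total successes = posterior α − prior α and total failures = posterior β − prior β.
Total across both batches: 30−14=16 defective items, 39−11=28 good items.
Subtract the second batch: 16−13=3 defective items and 28−16=12 good items.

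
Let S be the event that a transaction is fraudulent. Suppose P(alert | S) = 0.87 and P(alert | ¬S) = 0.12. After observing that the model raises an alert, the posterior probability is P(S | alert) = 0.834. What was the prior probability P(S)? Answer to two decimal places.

P(S) = 0.41

Bayes' rule in odds form gives O(S|E) = O(S)·[P(E|S)/P(E|¬S)], hence O(S) = O(S|E)/LR.
Posterior odds = 0.834/(1−0.834) = 5.0241. LR = 0.87/0.12 = 7.2500.
Prior odds = 5.0241/7.2500 = 0.6930, so P(S) = 0.6930/(1+0.6930) ≈ 0.41.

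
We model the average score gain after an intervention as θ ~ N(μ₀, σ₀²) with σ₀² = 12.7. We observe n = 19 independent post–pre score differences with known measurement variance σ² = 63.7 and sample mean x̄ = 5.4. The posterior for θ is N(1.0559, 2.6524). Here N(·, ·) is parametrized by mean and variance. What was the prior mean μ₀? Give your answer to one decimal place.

μ₀ = -15.4

The posterior mean is a precision-weighted average: μ_n = (τ₀μ₀ + τ_data·x̄)/(τ₀+τ_data), with τ₀=1/σ₀² and τ_data=n/σ².
Here τ₀ = 1/12.7 = 0.078740 and τ_data = 19/63.7 = 0.298273, so τ_n = 0.377013.
Rearranging for μ₀: μ₀ = (μ_n·τ_n − τ_data·x̄)/τ₀ = (1.0559·0.377013 − 0.298273·5.4) / 0.078740 = -1.212586/0.078740 ≈ -15.4.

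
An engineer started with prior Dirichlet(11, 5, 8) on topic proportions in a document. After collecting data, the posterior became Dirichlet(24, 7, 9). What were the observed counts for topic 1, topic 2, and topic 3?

For a Dirichlet(α) prior with multinomial counts c, the posterior is Dirichlet(α + c) componentwise.
Counts are posterior − prior componentwise: 24−11=13, 7−5=2, 9−8=1.

counts (13, 2, 1)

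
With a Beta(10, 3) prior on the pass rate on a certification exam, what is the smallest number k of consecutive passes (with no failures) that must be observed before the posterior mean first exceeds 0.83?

k = 5

After k passes and 0 failures the posterior is Beta(10+k, 3), with mean (10+k)/(10+3+k).
Set (10+k)/(13+k) > 0.83 and solve: k > (0.83·13 − 10)/(1 − 0.83) = 4.647.
The smallest integer exceeding 4.647 is 5.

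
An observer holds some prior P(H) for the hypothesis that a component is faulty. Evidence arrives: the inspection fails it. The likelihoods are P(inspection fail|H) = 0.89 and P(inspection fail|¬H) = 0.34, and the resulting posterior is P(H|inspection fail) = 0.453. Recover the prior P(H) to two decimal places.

In odds form, posterior odds = prior odds × likelihood ratio, so prior odds = posterior odds ÷ LR.
Posterior odds = 0.453/(1−0.453) = 0.8282. LR = 0.89/0.34 = 2.6176.
Prior odds = 0.8282/2.6176 = 0.3164, so P(H) = 0.3164/(1+0.3164) ≈ 0.24.

P(H) = 0.24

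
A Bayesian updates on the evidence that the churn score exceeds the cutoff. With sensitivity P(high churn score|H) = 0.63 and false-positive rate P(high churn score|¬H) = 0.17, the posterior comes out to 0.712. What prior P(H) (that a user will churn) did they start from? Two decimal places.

Bayes' rule in odds form gives O(H|E) = O(H)·[P(E|H)/P(E|¬H)], hence O(H) = O(H|E)/LR.
Posterior odds = 0.712/(1−0.712) = 2.4722. LR = 0.63/0.17 = 3.7059.
Prior odds = 2.4722/3.7059 = 0.6671, so P(H) = 0.6671/(1+0.6671) ≈ 0.40.

P(H) = 0.40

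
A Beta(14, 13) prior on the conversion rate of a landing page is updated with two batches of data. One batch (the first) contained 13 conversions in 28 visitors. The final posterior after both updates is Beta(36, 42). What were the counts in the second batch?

9 conversions and 14 bounces

Because Beta–binomial updating is additive in the counts, the combined data contributed (α_post−α_prior, β_post−β_prior) successes and failures.
Total across both batches: 36−14=22 conversions, 42−13=29 bounces.
Subtract the first batch: 22−13=9 conversions and 29−15=14 bounces.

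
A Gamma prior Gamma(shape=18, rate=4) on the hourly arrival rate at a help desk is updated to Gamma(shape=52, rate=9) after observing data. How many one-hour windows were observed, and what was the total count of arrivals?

A Gamma(α, β) prior (rate parametrization) on a Poisson rate with n observations summing to S gives posterior Gamma(α+S, β+n).
Matching: Σxᵢ = 52 − 18 = 34 and n = 9 − 4 = 5.

n = 5 one-hour windows with total 34 arrivals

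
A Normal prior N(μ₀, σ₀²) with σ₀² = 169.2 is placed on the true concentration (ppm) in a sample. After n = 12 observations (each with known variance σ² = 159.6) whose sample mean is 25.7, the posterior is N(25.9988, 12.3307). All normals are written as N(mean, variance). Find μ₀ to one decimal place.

μ₀ = 29.8

The posterior mean is a precision-weighted average: μ_n = (τ₀μ₀ + τ_data·x̄)/(τ₀+τ_data), with τ₀=1/σ₀² and τ_data=n/σ².
Here τ₀ = 1/169.2 = 0.005910 and τ_data = 12/159.6 = 0.075188, so τ_n = 0.081098.
Rearranging for μ₀: μ₀ = (μ_n·τ_n − τ_data·x̄)/τ₀ = (25.9988·0.081098 − 0.075188·25.7) / 0.005910 = 0.176119/0.005910 ≈ 29.8.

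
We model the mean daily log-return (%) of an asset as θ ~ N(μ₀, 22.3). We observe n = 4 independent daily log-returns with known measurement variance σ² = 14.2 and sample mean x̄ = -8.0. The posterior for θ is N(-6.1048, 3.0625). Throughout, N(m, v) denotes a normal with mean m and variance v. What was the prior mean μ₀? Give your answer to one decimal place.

μ₀ = 5.8

The posterior mean is a precision-weighted average: μ_n = (τ₀μ₀ + τ_data·x̄)/(τ₀+τ_data), with τ₀=1/σ₀² and τ_data=n/σ².
Here τ₀ = 1/22.3 = 0.044843 and τ_data = 4/14.2 = 0.281690, so τ_n = 0.326533.
Rearranging for μ₀: μ₀ = (μ_n·τ_n − τ_data·x̄)/τ₀ = (-6.1048·0.326533 − 0.281690·-8.0) / 0.044843 = 0.260101/0.044843 ≈ 5.8.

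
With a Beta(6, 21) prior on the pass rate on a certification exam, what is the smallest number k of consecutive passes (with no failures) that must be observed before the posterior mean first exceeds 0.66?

After k passes and 0 failures the posterior is Beta(6+k, 21), with mean (6+k)/(6+21+k).
Set (6+k)/(27+k) > 0.66 and solve: k > (0.66·27 − 6)/(1 − 0.66) = 34.765.
The smallest integer exceeding 34.765 is 35.

k = 35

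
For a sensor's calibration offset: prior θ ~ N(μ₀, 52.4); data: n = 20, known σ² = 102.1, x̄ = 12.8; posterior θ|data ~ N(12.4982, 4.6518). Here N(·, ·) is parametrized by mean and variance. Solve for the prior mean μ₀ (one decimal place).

The posterior mean is a precision-weighted average: μ_n = (τ₀μ₀ + τ_data·x̄)/(τ₀+τ_data), with τ₀=1/σ₀² and τ_data=n/σ².
Here τ₀ = 1/52.4 = 0.019084 and τ_data = 20/102.1 = 0.195886, so τ_n = 0.214970.
Rearranging for μ₀: μ₀ = (μ_n·τ_n − τ_data·x̄)/τ₀ = (12.4982·0.214970 − 0.195886·12.8) / 0.019084 = 0.179397/0.019084 ≈ 9.4.

μ₀ = 9.4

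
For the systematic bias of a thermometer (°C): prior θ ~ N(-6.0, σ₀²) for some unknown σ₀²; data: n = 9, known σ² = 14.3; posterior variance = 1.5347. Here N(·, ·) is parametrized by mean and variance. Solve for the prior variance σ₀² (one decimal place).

σ₀² = 45.0

Posterior precision equals prior precision plus data precision: 1/σ_n² = 1/σ₀² + n/σ².
So 1/σ₀² = 1/1.5347 − 9/14.3 = 0.651593 − 0.629371 = 0.022222.
Hence σ₀² = 1/0.022222 ≈ 45.0.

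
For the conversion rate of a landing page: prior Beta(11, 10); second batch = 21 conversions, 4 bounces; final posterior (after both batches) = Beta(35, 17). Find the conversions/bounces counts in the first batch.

Sequential conjugate updates are equivalent to a single update on the pooled data, so total successes = posterior α − prior α and total failures = posterior β − prior β.
Total across both batches: 35−11=24 conversions, 17−10=7 bounces.
Subtract the second batch: 24−21=3 conversions and 7−4=3 bounces.

3 conversions and 3 bounces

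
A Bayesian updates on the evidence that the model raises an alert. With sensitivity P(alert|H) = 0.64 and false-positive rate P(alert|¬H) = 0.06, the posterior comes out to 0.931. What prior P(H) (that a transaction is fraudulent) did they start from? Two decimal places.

Bayes' rule in odds form gives O(H|E) = O(H)·[P(E|H)/P(E|¬H)], hence O(H) = O(H|E)/LR.
Posterior odds = 0.931/(1−0.931) = 13.4928. LR = 0.64/0.06 = 10.6667.
Prior odds = 13.4928/10.6667 = 1.2649, so P(H) = 1.2649/(1+1.2649) ≈ 0.56.

P(H) = 0.56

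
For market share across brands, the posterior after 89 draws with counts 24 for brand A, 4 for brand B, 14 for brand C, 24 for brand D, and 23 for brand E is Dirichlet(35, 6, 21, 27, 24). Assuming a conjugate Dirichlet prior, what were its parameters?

Dirichlet(11, 2, 7, 3, 1)

For a Dirichlet(α) prior with multinomial counts c, the posterior is Dirichlet(α + c) componentwise.
Subtract each count from the matching posterior parameter: 35−24=11, 6−4=2, 21−14=7, 27−24=3, 24−23=1.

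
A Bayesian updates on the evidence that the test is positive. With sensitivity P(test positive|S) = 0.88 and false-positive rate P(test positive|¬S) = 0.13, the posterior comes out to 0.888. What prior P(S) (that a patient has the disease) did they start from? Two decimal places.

Bayes' rule in odds form gives O(S|E) = O(S)·[P(E|S)/P(E|¬S)], hence O(S) = O(S|E)/LR.
Posterior odds = 0.888/(1−0.888) = 7.9286. LR = 0.88/0.13 = 6.7692.
Prior odds = 7.9286/6.7692 = 1.1713, so P(S) = 1.1713/(1+1.1713) ≈ 0.54.

P(S) = 0.54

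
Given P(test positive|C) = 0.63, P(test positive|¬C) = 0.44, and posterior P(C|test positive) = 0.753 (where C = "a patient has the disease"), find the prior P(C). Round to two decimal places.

P(C) = 0.68

In odds form, posterior odds = prior odds × likelihood ratio, so prior odds = posterior odds ÷ LR.
Posterior odds = 0.753/(1−0.753) = 3.0486. LR = 0.63/0.44 = 1.4318.
Prior odds = 3.0486/1.4318 = 2.1292, so P(C) = 2.1292/(1+2.1292) ≈ 0.68.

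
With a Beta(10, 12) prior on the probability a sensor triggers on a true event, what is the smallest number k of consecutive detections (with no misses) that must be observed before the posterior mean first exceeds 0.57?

After k detections and 0 misses the posterior is Beta(10+k, 12), with mean (10+k)/(10+12+k).
Set (10+k)/(22+k) > 0.57 and solve: k > (0.57·22 − 10)/(1 − 0.57) = 5.907.
The smallest integer exceeding 5.907 is 6.

k = 6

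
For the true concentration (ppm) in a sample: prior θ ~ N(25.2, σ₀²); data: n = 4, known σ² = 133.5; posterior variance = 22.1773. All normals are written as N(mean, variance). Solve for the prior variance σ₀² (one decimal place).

σ₀² = 66.1

Posterior precision equals prior precision plus data precision: 1/σ_n² = 1/σ₀² + n/σ².
So 1/σ₀² = 1/22.1773 − 4/133.5 = 0.045091 − 0.029963 = 0.015128.
Hence σ₀² = 1/0.015128 ≈ 66.1.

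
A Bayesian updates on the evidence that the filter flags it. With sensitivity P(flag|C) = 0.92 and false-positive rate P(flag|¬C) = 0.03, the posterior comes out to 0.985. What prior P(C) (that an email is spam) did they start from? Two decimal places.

P(C) = 0.68

Bayes' rule in odds form gives O(C|E) = O(C)·[P(E|C)/P(E|¬C)], hence O(C) = O(C|E)/LR.
Posterior odds = 0.985/(1−0.985) = 65.6667. LR = 0.92/0.03 = 30.6667.
Prior odds = 65.6667/30.6667 = 2.1413, so P(C) = 2.1413/(1+2.1413) ≈ 0.68.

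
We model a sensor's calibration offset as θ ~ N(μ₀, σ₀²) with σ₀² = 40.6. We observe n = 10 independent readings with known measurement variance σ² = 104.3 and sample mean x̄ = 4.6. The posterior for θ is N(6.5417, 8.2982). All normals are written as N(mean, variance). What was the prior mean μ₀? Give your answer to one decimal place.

μ₀ = 14.1

With known observation variance, the Normal–Normal posterior has precision τ_n = τ₀ + n/σ² and mean μ_n = (τ₀μ₀ + (n/σ²)x̄)/τ_n.
Here τ₀ = 1/40.6 = 0.024631 and τ_data = 10/104.3 = 0.095877, so τ_n = 0.120508.
Rearranging for μ₀: μ₀ = (μ_n·τ_n − τ_data·x̄)/τ₀ = (6.5417·0.120508 − 0.095877·4.6) / 0.024631 = 0.347293/0.024631 ≈ 14.1.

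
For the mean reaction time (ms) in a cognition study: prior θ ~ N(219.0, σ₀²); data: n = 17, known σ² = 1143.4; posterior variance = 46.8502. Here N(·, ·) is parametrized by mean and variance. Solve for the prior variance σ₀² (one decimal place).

Posterior precision equals prior precision plus data precision: 1/σ_n² = 1/σ₀² + n/σ².
So 1/σ₀² = 1/46.8502 − 17/1143.4 = 0.021345 − 0.014868 = 0.006477.
Hence σ₀² = 1/0.006477 ≈ 154.4.

σ₀² = 154.4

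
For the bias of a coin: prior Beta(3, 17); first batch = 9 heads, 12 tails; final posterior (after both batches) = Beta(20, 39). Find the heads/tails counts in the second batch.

8 heads and 10 tails

Because Beta–binomial updating is additive in the counts, the combined data contributed (α_post−α_prior, β_post−β_prior) successes and failures.
Total across both batches: 20−3=17 heads, 39−17=22 tails.
Subtract the first batch: 17−9=8 heads and 22−12=10 tails.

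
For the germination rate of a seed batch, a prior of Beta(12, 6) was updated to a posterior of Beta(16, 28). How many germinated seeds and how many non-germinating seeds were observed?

Under Beta–binomial conjugacy the posterior parameters are (a+s, b+f).
Match parameters: s=16−12=4, f=28−6=22.

4 germinated seeds and 22 non-germinating seeds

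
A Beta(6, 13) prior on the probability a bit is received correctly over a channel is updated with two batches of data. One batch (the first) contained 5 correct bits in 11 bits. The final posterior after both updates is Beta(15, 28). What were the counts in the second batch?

Sequential conjugate updates are equivalent to a single update on the pooled data, so total successes = posterior α − prior α and total failures = posterior β − prior β.
Total across both batches: 15−6=9 correct bits, 28−13=15 errors.
Subtract the first batch: 9−5=4 correct bits and 15−6=9 errors.

4 correct bits and 9 errors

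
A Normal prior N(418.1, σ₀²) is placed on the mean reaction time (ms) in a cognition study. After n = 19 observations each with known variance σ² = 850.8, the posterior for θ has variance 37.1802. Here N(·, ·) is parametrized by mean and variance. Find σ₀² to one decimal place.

σ₀² = 219.1

For the Normal–Normal model with known σ², precisions add: τ_n = τ₀ + n/σ².
So 1/σ₀² = 1/37.1802 − 19/850.8 = 0.026896 − 0.022332 = 0.004564.
Hence σ₀² = 1/0.004564 ≈ 219.1.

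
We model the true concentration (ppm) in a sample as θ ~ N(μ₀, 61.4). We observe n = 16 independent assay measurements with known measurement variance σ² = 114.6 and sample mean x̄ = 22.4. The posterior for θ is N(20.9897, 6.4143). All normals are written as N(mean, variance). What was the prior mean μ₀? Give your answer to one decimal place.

μ₀ = 8.9

The posterior mean is a precision-weighted average: μ_n = (τ₀μ₀ + τ_data·x̄)/(τ₀+τ_data), with τ₀=1/σ₀² and τ_data=n/σ².
Here τ₀ = 1/61.4 = 0.016287 and τ_data = 16/114.6 = 0.139616, so τ_n = 0.155903.
Rearranging for μ₀: μ₀ = (μ_n·τ_n − τ_data·x̄)/τ₀ = (20.9897·0.155903 − 0.139616·22.4) / 0.016287 = 0.144959/0.016287 ≈ 8.9.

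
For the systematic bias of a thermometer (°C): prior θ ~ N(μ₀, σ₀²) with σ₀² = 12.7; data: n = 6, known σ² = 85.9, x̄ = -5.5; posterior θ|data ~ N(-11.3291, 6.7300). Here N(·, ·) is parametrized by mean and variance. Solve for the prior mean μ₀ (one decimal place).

With known observation variance, the Normal–Normal posterior has precision τ_n = τ₀ + n/σ² and mean μ_n = (τ₀μ₀ + (n/σ²)x̄)/τ_n.
Here τ₀ = 1/12.7 = 0.078740 and τ_data = 6/85.9 = 0.069849, so τ_n = 0.148589.
Rearranging for μ₀: μ₀ = (μ_n·τ_n − τ_data·x̄)/τ₀ = (-11.3291·0.148589 − 0.069849·-5.5) / 0.078740 = -1.299210/0.078740 ≈ -16.5.

μ₀ = -16.5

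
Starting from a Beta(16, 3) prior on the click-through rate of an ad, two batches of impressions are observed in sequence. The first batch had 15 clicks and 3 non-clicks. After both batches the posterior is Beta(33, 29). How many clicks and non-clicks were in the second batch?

2 clicks and 23 non-clicks

Sequential conjugate updates are equivalent to a single update on the pooled data, so total successes = posterior α − prior α and total failures = posterior β − prior β.
Total across both batches: 33−16=17 clicks, 29−3=26 non-clicks.
Subtract the first batch: 17−15=2 clicks and 26−3=23 non-clicks.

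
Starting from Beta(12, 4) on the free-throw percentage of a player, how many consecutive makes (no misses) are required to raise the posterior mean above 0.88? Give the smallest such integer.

k = 18

After k makes and 0 misses the posterior is Beta(12+k, 4), with mean (12+k)/(12+4+k).
Set (12+k)/(16+k) > 0.88 and solve: k > (0.88·16 − 12)/(1 − 0.88) = 17.333.
The smallest integer exceeding 17.333 is 18, and checking k=18: (30)/(34) = 0.8824 > 0.88.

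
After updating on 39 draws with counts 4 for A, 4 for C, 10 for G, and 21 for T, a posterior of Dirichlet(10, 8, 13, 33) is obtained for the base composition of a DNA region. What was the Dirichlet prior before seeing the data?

Dirichlet(6, 4, 3, 12)

For a Dirichlet(α) prior with multinomial counts c, the posterior is Dirichlet(α + c) componentwise.
Subtract each count from the matching posterior parameter: 10−4=6, 8−4=4, 13−10=3, 33−21=12.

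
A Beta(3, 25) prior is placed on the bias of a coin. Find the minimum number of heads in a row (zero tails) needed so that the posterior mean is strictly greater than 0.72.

k = 62

After k heads and 0 tails the posterior is Beta(3+k, 25), with mean (3+k)/(3+25+k).
Set (3+k)/(28+k) > 0.72 and solve: k > (0.72·28 − 3)/(1 − 0.72) = 61.286.
The smallest integer exceeding 61.286 is 62.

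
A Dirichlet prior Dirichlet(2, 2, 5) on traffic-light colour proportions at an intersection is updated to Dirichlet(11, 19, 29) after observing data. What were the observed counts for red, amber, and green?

For a Dirichlet(α) prior with multinomial counts c, the posterior is Dirichlet(α + c) componentwise.
Counts are posterior − prior componentwise: 11−2=9, 19−2=17, 29−5=24.

counts (9, 17, 24)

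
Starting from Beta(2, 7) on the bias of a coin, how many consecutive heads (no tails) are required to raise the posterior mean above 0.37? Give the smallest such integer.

k = 3

After k heads and 0 tails the posterior is Beta(2+k, 7), with mean (2+k)/(2+7+k).
Set (2+k)/(9+k) > 0.37 and solve: k > (0.37·9 − 2)/(1 − 0.37) = 2.111.
The smallest integer exceeding 2.111 is 3.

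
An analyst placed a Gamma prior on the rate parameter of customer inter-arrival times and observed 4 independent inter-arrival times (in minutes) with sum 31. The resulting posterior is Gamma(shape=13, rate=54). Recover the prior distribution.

For an exponential likelihood with a Gamma(α, β) prior on the rate, n observations with total T give posterior Gamma(α+n, β+T).
So α = 13 − 4 = 9 and β = 54 − 31 = 23.

Gamma(shape=9, rate=23)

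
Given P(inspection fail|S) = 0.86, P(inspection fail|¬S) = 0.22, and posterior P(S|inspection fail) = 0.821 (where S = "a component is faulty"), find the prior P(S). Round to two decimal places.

P(S) = 0.54

In odds form, posterior odds = prior odds × likelihood ratio, so prior odds = posterior odds ÷ LR.
Posterior odds = 0.821/(1−0.821) = 4.5866. LR = 0.86/0.22 = 3.9091.
Prior odds = 4.5866/3.9091 = 1.1733, so P(S) = 1.1733/(1+1.1733) ≈ 0.54.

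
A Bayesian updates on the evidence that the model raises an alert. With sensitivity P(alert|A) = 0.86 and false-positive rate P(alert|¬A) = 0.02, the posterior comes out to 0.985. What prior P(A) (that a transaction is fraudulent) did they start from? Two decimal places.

In odds form, posterior odds = prior odds × likelihood ratio, so prior odds = posterior odds ÷ LR.
Posterior odds = 0.985/(1−0.985) = 65.6667. LR = 0.86/0.02 = 43.0000.
Prior odds = 65.6667/43.0000 = 1.5271, so P(A) = 1.5271/(1+1.5271) ≈ 0.60.

P(A) = 0.60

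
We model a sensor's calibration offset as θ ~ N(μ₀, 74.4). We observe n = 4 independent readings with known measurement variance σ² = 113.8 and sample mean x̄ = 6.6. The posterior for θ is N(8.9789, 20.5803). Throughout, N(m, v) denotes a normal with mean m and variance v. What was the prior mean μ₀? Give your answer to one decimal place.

μ₀ = 15.2

With known observation variance, the Normal–Normal posterior has precision τ_n = τ₀ + n/σ² and mean μ_n = (τ₀μ₀ + (n/σ²)x̄)/τ_n.
Here τ₀ = 1/74.4 = 0.013441 and τ_data = 4/113.8 = 0.035149, so τ_n = 0.048590.
Rearranging for μ₀: μ₀ = (μ_n·τ_n − τ_data·x̄)/τ₀ = (8.9789·0.048590 − 0.035149·6.6) / 0.013441 = 0.204301/0.013441 ≈ 15.2.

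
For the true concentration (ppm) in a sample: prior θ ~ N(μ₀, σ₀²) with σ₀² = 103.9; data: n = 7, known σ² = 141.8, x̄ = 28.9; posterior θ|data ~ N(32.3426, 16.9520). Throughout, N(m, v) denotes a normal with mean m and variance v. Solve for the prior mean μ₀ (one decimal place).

The posterior mean is a precision-weighted average: μ_n = (τ₀μ₀ + τ_data·x̄)/(τ₀+τ_data), with τ₀=1/σ₀² and τ_data=n/σ².
Here τ₀ = 1/103.9 = 0.009625 and τ_data = 7/141.8 = 0.049365, so τ_n = 0.058990.
Rearranging for μ₀: μ₀ = (μ_n·τ_n − τ_data·x̄)/τ₀ = (32.3426·0.058990 − 0.049365·28.9) / 0.009625 = 0.481241/0.009625 ≈ 50.0.

μ₀ = 50.0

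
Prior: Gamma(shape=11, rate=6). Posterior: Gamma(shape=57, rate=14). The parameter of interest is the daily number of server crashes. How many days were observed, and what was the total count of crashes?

A Gamma(α, β) prior (rate parametrization) on a Poisson rate with n observations summing to S gives posterior Gamma(α+S, β+n).
Matching: Σxᵢ = 57 − 11 = 46 and n = 14 − 6 = 8.

n = 8 days with total 46 crashes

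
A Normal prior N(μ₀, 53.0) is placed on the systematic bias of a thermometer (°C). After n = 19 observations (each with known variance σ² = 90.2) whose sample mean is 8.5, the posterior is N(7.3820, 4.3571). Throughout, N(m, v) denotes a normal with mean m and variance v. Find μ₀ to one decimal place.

With known observation variance, the Normal–Normal posterior has precision τ_n = τ₀ + n/σ² and mean μ_n = (τ₀μ₀ + (n/σ²)x̄)/τ_n.
Here τ₀ = 1/53.0 = 0.018868 and τ_data = 19/90.2 = 0.210643, so τ_n = 0.229511.
Rearranging for μ₀: μ₀ = (μ_n·τ_n − τ_data·x̄)/τ₀ = (7.3820·0.229511 − 0.210643·8.5) / 0.018868 = -0.096215/0.018868 ≈ -5.1.

μ₀ = -5.1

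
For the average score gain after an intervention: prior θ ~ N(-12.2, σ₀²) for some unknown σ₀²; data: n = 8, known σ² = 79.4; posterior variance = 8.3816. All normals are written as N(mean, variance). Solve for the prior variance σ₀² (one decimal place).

Posterior precision equals prior precision plus data precision: 1/σ_n² = 1/σ₀² + n/σ².
So 1/σ₀² = 1/8.3816 − 8/79.4 = 0.119309 − 0.100756 = 0.018553.
Hence σ₀² = 1/0.018553 ≈ 53.9.

σ₀² = 53.9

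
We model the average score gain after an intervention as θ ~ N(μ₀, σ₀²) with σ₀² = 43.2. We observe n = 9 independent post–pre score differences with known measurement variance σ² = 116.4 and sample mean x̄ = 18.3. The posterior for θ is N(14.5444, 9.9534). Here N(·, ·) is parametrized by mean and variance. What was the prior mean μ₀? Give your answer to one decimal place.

The posterior mean is a precision-weighted average: μ_n = (τ₀μ₀ + τ_data·x̄)/(τ₀+τ_data), with τ₀=1/σ₀² and τ_data=n/σ².
Here τ₀ = 1/43.2 = 0.023148 and τ_data = 9/116.4 = 0.077320, so τ_n = 0.100468.
Rearranging for μ₀: μ₀ = (μ_n·τ_n − τ_data·x̄)/τ₀ = (14.5444·0.100468 − 0.077320·18.3) / 0.023148 = 0.046291/0.023148 ≈ 2.0.

μ₀ = 2.0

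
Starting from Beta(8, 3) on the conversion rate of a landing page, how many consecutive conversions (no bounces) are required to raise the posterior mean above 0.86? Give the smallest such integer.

After k conversions and 0 bounces the posterior is Beta(8+k, 3), with mean (8+k)/(8+3+k).
Set (8+k)/(11+k) > 0.86 and solve: k > (0.86·11 − 8)/(1 − 0.86) = 10.429.
The smallest integer exceeding 10.429 is 11.

k = 11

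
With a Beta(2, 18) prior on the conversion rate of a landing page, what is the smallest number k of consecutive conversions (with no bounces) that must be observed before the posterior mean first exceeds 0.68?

After k conversions and 0 bounces the posterior is Beta(2+k, 18), with mean (2+k)/(2+18+k).
Set (2+k)/(20+k) > 0.68 and solve: k > (0.68·20 − 2)/(1 − 0.68) = 36.250.
The smallest integer exceeding 36.250 is 37.

k = 37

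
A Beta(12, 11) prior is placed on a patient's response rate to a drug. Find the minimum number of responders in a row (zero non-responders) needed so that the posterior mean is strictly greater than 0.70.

After k responders and 0 non-responders the posterior is Beta(12+k, 11), with mean (12+k)/(12+11+k).
Set (12+k)/(23+k) > 0.70 and solve: k > (0.70·23 − 12)/(1 − 0.70) = 13.667.
The smallest integer exceeding 13.667 is 14.

k = 14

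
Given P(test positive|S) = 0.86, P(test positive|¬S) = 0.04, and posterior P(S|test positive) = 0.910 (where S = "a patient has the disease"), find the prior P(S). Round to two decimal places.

In odds form, posterior odds = prior odds × likelihood ratio, so prior odds = posterior odds ÷ LR.
Posterior odds = 0.910/(1−0.910) = 10.1111. LR = 0.86/0.04 = 21.5000.
Prior odds = 10.1111/21.5000 = 0.4703, so P(S) = 0.4703/(1+0.4703) ≈ 0.32.

P(S) = 0.32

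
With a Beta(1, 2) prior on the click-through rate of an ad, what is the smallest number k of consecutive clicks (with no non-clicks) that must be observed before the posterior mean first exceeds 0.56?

k = 2

After k clicks and 0 non-clicks the posterior is Beta(1+k, 2), with mean (1+k)/(1+2+k).
Set (1+k)/(3+k) > 0.56 and solve: k > (0.56·3 − 1)/(1 − 0.56) = 1.545.
The smallest integer exceeding 1.545 is 2, and checking k=2: (3)/(5) = 0.6000 > 0.56.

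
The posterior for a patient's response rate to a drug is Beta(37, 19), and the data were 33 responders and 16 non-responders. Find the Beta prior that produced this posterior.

A Beta(a, b) prior with s successes and f failures in binomial data gives a Beta(a+s, b+f) posterior.
Subtract the data counts: 37−33=4, 19−16=3.

Beta(4, 3)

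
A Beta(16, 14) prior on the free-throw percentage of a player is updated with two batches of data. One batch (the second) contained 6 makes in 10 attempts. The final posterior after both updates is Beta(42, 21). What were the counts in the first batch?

Because Beta–binomial updating is additive in the counts, the combined data contributed (α_post−α_prior, β_post−β_prior) successes and failures.
Total across both batches: 42−16=26 makes, 21−14=7 misses.
Subtract the second batch: 26−6=20 makes and 7−4=3 misses.

20 makes and 3 misses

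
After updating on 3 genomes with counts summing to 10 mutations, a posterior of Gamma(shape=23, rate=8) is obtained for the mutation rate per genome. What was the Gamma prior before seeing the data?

A Gamma(α, β) prior (rate parametrization) on a Poisson rate with n observations summing to S gives posterior Gamma(α+S, β+n).
So α = 23 − 10 = 13 and β = 8 − 3 = 5.

Gamma(shape=13, rate=5)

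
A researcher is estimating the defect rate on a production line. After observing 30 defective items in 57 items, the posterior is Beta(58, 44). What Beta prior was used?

Beta(28, 17)

Beta is conjugate to the binomial likelihood: posterior = Beta(a+s, b+f).
So a = 58 − 30 = 28 and b = 44 − 27 = 17.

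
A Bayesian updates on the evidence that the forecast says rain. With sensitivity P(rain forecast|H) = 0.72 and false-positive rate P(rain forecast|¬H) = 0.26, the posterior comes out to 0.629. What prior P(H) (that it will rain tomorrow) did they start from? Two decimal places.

P(H) = 0.38

In odds form, posterior odds = prior odds × likelihood ratio, so prior odds = posterior odds ÷ LR.
Posterior odds = 0.629/(1−0.629) = 1.6954. LR = 0.72/0.26 = 2.7692.
Prior odds = 1.6954/2.7692 = 0.6122, so P(H) = 0.6122/(1+0.6122) ≈ 0.38.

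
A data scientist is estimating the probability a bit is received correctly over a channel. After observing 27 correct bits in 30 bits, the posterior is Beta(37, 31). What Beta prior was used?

Beta is conjugate to the binomial likelihood: posterior = Beta(a+s, b+f).
Subtract the data counts: 37−27=10, 31−3=28.

Beta(10, 28)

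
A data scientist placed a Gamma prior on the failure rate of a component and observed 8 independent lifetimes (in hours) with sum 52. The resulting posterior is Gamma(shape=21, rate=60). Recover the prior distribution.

Gamma–exponential conjugacy: posterior shape = α + n, posterior rate = β + Σtᵢ.
So α = 21 − 8 = 13 and β = 60 − 52 = 8.

Gamma(shape=13, rate=8)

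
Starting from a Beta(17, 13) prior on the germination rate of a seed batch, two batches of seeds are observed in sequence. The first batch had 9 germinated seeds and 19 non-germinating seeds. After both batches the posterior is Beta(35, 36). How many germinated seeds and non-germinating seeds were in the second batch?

Sequential conjugate updates are equivalent to a single update on the pooled data, so total successes = posterior α − prior α and total failures = posterior β − prior β.
Total across both batches: 35−17=18 germinated seeds, 36−13=23 non-germinating seeds.
Subtract the first batch: 18−9=9 germinated seeds and 23−19=4 non-germinating seeds.

9 germinated seeds and 4 non-germinating seeds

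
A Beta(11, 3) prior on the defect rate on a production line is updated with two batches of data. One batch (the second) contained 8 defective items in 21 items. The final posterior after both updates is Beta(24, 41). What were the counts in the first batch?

5 defective items and 25 good items

Sequential conjugate updates are equivalent to a single update on the pooled data, so total successes = posterior α − prior α and total failures = posterior β − prior β.
Total across both batches: 24−11=13 defective items, 41−3=38 good items.
Subtract the second batch: 13−8=5 defective items and 38−13=25 good items.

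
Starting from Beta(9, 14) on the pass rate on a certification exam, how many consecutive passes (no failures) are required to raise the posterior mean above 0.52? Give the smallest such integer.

k = 7

After k passes and 0 failures the posterior is Beta(9+k, 14), with mean (9+k)/(9+14+k).
Set (9+k)/(23+k) > 0.52 and solve: k > (0.52·23 − 9)/(1 − 0.52) = 6.167.
The smallest integer exceeding 6.167 is 7.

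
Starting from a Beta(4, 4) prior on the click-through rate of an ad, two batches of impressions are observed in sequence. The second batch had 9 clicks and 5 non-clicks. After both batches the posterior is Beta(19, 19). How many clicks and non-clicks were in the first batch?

6 clicks and 10 non-clicks

Sequential conjugate updates are equivalent to a single update on the pooled data, so total successes = posterior α − prior α and total failures = posterior β − prior β.
Total across both batches: 19−4=15 clicks, 19−4=15 non-clicks.
Subtract the second batch: 15−9=6 clicks and 15−5=10 non-clicks.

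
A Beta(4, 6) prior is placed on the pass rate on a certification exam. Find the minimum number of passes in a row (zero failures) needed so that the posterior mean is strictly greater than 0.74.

k = 14

After k passes and 0 failures the posterior is Beta(4+k, 6), with mean (4+k)/(4+6+k).
Set (4+k)/(10+k) > 0.74 and solve: k > (0.74·10 − 4)/(1 − 0.74) = 13.077.
The smallest integer exceeding 13.077 is 14, and checking k=14: (18)/(24) = 0.7500 > 0.74.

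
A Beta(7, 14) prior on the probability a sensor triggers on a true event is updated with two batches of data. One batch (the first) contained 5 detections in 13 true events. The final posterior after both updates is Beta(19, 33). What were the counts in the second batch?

Sequential conjugate updates are equivalent to a single update on the pooled data, so total successes = posterior α − prior α and total failures = posterior β − prior β.
Total across both batches: 19−7=12 detections, 33−14=19 misses.
Subtract the first batch: 12−5=7 detections and 19−8=11 misses.

7 detections and 11 misses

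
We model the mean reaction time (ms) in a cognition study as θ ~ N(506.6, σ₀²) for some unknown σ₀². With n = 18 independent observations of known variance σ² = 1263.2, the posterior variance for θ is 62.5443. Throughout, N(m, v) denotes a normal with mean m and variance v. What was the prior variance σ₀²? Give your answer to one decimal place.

σ₀² = 575.0

Posterior precision equals prior precision plus data precision: 1/σ_n² = 1/σ₀² + n/σ².
So 1/σ₀² = 1/62.5443 − 18/1263.2 = 0.015989 − 0.014250 = 0.001739.
Hence σ₀² = 1/0.001739 ≈ 575.0.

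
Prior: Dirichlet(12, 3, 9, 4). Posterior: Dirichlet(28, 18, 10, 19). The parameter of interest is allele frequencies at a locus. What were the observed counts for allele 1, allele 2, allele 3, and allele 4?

counts (16, 15, 1, 15)

For a Dirichlet(α) prior with multinomial counts c, the posterior is Dirichlet(α + c) componentwise.
Counts are posterior − prior componentwise: 28−12=16, 18−3=15, 10−9=1, 19−4=15.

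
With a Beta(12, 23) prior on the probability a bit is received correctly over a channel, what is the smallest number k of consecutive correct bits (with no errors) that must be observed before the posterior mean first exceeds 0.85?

After k correct bits and 0 errors the posterior is Beta(12+k, 23), with mean (12+k)/(12+23+k).
Set (12+k)/(35+k) > 0.85 and solve: k > (0.85·35 − 12)/(1 − 0.85) = 118.333.
The smallest integer exceeding 118.333 is 119, and checking k=119: (131)/(154) = 0.8506 > 0.85.

k = 119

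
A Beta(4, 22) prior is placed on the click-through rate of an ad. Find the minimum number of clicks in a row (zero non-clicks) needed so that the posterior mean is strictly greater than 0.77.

k = 70

After k clicks and 0 non-clicks the posterior is Beta(4+k, 22), with mean (4+k)/(4+22+k).
Set (4+k)/(26+k) > 0.77 and solve: k > (0.77·26 − 4)/(1 − 0.77) = 69.652.
The smallest integer exceeding 69.652 is 70.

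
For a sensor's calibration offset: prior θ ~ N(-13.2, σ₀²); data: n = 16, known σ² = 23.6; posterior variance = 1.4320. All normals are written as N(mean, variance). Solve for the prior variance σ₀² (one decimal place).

Posterior precision equals prior precision plus data precision: 1/σ_n² = 1/σ₀² + n/σ².
So 1/σ₀² = 1/1.4320 − 16/23.6 = 0.698324 − 0.677966 = 0.020358.
Hence σ₀² = 1/0.020358 ≈ 49.1.

σ₀² = 49.1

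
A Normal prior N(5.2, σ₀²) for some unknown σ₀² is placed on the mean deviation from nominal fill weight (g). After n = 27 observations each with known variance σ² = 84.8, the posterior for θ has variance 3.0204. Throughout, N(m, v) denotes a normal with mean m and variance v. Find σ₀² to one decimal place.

Posterior precision equals prior precision plus data precision: 1/σ_n² = 1/σ₀² + n/σ².
So 1/σ₀² = 1/3.0204 − 27/84.8 = 0.331082 − 0.318396 = 0.012686.
Hence σ₀² = 1/0.012686 ≈ 78.8.

σ₀² = 78.8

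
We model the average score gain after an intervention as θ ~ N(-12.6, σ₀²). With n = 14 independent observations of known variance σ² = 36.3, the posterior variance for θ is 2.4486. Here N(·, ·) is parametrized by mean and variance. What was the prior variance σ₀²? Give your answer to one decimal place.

Posterior precision equals prior precision plus data precision: 1/σ_n² = 1/σ₀² + n/σ².
So 1/σ₀² = 1/2.4486 − 14/36.3 = 0.408397 − 0.385675 = 0.022722.
Hence σ₀² = 1/0.022722 ≈ 44.0.

σ₀² = 44.0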